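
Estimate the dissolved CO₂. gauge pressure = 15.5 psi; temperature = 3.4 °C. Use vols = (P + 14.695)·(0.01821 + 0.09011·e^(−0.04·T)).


vols = (15.5 + 14.695)·(0.01821 + 0.09011·e^(−0.04·3.4))

2.9247 volumes


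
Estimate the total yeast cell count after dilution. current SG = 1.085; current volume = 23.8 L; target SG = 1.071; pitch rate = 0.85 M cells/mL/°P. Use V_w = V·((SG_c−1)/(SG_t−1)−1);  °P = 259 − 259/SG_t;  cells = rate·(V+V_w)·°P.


V_w = 23.8·((1.085−1)/(1.071−1)−1) = 4.6930
V_final = 23.8 + 4.6930 = 28.4930
°P = 259 − 259/1.071 = 17.1699
cells = 0.85·28.4930·17.1699

415.8389 billion cells


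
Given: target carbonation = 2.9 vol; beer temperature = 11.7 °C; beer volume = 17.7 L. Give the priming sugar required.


residual = 14.695·(0.01821 + 0.09011·e^(−0.04·T));  sugar = (target − residual)·4.0·V
residual = 14.695·(0.01821 + 0.09011·e^(−0.04·11.7)) = 1.0969
sugar = (2.9 − 1.0969)·4.0·17.7

127.6623 g


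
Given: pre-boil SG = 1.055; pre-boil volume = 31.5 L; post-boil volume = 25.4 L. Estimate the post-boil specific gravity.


SG_post = 1 + (SG_pre − 1)·V_pre/V_post
pts_pre = (1.055 − 1)·1000 = 55.0000
pts_post = 55.0000·31.5/25.4 = 68.2087
SG_post = 1 + 68.2087/1000

1.0682


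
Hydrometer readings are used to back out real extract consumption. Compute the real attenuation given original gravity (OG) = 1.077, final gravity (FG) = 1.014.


AA = (OG−FG)/(OG−1)·100;  RA = AA·0.8192
AA = (1.077 − 1.014)/(1.077 − 1)·100 = 81.8182
RA = 81.8182·0.8192

67.0255 %


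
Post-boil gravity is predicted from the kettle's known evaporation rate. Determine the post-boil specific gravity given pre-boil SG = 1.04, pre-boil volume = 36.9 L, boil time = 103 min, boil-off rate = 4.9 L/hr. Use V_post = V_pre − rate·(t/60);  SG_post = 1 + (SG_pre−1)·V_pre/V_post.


V_post = 36.9 − 4.9·(103/60) = 28.4883
SG_post = 1 + (1.04 − 1)·36.9/28.4883

1.0518


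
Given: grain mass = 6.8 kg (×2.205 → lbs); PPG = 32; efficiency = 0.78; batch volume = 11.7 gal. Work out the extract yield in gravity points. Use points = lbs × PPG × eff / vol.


lbs = 6.8 × 2.205 = 14.9940
points = 14.9940 × 32 × 0.78 / 11.7

31.9872 points


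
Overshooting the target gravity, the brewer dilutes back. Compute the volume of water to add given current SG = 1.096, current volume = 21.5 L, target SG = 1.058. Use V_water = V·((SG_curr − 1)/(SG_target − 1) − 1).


V_water = 21.5·((1.096 − 1)/(1.058 − 1) − 1)

14.0862 L


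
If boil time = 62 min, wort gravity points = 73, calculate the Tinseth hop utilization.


U = 1.65·0.000125^(GP/1000) · (1 − e^(−0.04·t))/4.15
bigness = 1.65·0.000125^(73/1000) = 0.8562
boil_factor = (1 − e^(−0.04·62))/4.15 = 0.2208
U = 0.8562 · 0.2208

0.1890


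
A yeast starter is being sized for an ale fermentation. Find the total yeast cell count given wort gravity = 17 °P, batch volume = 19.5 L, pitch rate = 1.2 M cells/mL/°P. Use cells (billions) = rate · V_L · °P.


cells = 1.2 · 19.5 · 17

397.8000 billion cells


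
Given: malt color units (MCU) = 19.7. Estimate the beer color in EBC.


SRM = 1.4922·MCU^0.6859;  EBC = SRM·1.97
SRM = 1.4922·19.7^0.6859 = 11.5266
EBC = 11.5266·1.97

22.7074 EBC


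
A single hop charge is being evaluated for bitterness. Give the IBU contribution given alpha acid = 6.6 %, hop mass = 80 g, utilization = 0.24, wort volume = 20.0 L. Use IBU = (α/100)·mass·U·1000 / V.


IBU = (6.6/100)·80·0.24·1000 / 20.0

63.3600 IBU


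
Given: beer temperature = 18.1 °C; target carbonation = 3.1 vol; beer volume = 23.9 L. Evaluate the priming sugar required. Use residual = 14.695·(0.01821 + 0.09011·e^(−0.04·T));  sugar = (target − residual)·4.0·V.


residual = 14.695·(0.01821 + 0.09011·e^(−0.04·18.1)) = 0.9096
sugar = (3.1 − 0.9096)·4.0·23.9

209.4057 g


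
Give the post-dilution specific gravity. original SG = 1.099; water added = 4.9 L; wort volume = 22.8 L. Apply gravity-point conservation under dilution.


SG_new = 1 + (SG_old − 1)·V_old/(V_old + V_water)
pts = (1.099 − 1)·1000·22.8/(22.8 + 4.9) = 81.4874
SG_new = 1 + 81.4874/1000

1.0815


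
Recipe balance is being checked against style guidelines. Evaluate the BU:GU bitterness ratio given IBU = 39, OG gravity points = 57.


BU:GU = IBU / OG_points
BU:GU = 39 / 57

0.6842


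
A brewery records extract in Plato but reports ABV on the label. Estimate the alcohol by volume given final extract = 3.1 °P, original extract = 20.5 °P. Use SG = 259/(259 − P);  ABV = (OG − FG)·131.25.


OG = 259/(259 − 20.5) = 1.0860
FG = 259/(259 − 3.1) = 1.0121
ABV = (1.0860 − 1.0121)·131.25

9.6915 % ABV


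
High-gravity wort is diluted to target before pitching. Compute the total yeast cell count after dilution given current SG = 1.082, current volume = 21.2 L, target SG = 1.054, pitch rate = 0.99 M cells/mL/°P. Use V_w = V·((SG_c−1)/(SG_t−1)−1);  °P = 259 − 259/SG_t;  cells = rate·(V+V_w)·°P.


V_w = 21.2·((1.082−1)/(1.054−1)−1) = 10.9926
V_final = 21.2 + 10.9926 = 32.1926
°P = 259 − 259/1.054 = 13.2694
cells = 0.99·32.1926·13.2694

422.9062 billion cells


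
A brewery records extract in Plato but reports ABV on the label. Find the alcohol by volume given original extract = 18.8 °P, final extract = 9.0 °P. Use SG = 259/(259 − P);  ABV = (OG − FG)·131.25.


OG = 259/(259 − 18.8) = 1.0783
FG = 259/(259 − 9.0) = 1.0360
ABV = (1.0783 − 1.0360)·131.25

5.5477 % ABV


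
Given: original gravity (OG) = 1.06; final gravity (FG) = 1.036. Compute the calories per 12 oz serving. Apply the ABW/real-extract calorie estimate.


ABW = (OG−FG)·131.25·0.79/FG;  °P = 259 − 259/SG (for OG→OE and FG→AE);  RE = 0.1808·OE + 0.8192·AE;  Cal = (6.9·ABW + 4·(RE−0.1))·FG·3.55
ABW = (1.06 − 1.036)·131.25·0.79/1.036 = 2.4020
OE = 259 − 259/1.06 = 14.6604 °P
AE = 259 − 259/1.036 = 9.0000 °P
RE = 0.1808·14.6604 + 0.8192·9.0000 = 10.0234 °P
Cal = (6.9·2.4020 + 4·(10.0234−0.1))·1.036·3.55

206.9409 kcal


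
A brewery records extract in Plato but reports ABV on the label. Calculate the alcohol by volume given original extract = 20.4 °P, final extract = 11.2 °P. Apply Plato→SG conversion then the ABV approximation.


SG = 259/(259 − P);  ABV = (OG − FG)·131.25
OG = 259/(259 − 20.4) = 1.0855
FG = 259/(259 − 11.2) = 1.0452
ABV = (1.0855 − 1.0452)·131.25

5.2895 % ABV


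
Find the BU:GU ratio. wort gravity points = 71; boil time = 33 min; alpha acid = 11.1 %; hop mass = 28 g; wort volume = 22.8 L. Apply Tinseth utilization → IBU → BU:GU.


U = 1.65·0.000125^(GP/1000)·(1−e^(−0.04t))/4.15;  IBU = (α/100)·m·U·1000/V;  BU:GU = IBU/GP
U = 1.65·0.000125^(71/1000)·(1−e^(−0.04·33))/4.15 = 0.1539
IBU = (11.1/100)·28·0.1539·1000/22.8 = 20.9839
BU:GU = 20.9839/71

0.2955


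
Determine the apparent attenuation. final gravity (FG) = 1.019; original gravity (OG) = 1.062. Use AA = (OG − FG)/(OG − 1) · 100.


AA = (1.062 − 1.019)/(1.062 − 1) · 100

69.3548 %


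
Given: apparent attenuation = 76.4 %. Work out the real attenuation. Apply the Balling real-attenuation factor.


RA = AA · 0.8192
RA = 76.4 · 0.8192

62.5869 %


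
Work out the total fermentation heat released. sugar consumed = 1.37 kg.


Q = m_sugar · 590 kJ/kg
Q = 1.37 · 590

808.3000 kJ


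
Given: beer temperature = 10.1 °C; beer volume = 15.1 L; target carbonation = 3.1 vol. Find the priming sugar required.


residual = 14.695·(0.01821 + 0.09011·e^(−0.04·T));  sugar = (target − residual)·4.0·V
residual = 14.695·(0.01821 + 0.09011·e^(−0.04·10.1)) = 1.1517
sugar = (3.1 − 1.1517)·4.0·15.1

117.6793 g


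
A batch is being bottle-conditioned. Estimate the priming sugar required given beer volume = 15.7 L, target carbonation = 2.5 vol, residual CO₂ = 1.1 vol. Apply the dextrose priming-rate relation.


sugar = (target − residual)·4.0·V
sugar = (2.5 − 1.1)·4.0·15.7

87.9200 g


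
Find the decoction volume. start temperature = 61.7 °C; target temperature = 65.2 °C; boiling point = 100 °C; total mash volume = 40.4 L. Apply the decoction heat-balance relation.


V_dec = V_total·(T_target − T_start)/(T_boil − T_start)
V_dec = 40.4·(65.2 − 61.7)/(100 − 61.7)

3.6919 L


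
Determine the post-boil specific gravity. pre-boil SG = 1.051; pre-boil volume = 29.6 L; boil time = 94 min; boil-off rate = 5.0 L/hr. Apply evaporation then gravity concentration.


V_post = V_pre − rate·(t/60);  SG_post = 1 + (SG_pre−1)·V_pre/V_post
V_post = 29.6 − 5.0·(94/60) = 21.7667
SG_post = 1 + (1.051 − 1)·29.6/21.7667

1.0694


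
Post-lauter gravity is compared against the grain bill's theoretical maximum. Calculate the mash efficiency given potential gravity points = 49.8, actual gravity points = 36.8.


efficiency = actual / potential × 100
efficiency = 36.8 / 49.8 × 100

73.8956 %


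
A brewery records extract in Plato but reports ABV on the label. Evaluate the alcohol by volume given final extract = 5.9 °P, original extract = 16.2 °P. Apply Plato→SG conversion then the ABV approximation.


SG = 259/(259 − P);  ABV = (OG − FG)·131.25
OG = 259/(259 − 16.2) = 1.0667
FG = 259/(259 − 5.9) = 1.0233
ABV = (1.0667 − 1.0233)·131.25

5.6976 % ABV


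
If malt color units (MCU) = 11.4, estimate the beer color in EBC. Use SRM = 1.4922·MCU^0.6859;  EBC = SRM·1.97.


SRM = 1.4922·11.4^0.6859 = 7.9206
EBC = 7.9206·1.97

15.6036 EBC


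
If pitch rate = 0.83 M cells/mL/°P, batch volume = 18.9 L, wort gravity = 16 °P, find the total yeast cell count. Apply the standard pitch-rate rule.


cells (billions) = rate · V_L · °P
cells = 0.83 · 18.9 · 16

250.9920 billion cells


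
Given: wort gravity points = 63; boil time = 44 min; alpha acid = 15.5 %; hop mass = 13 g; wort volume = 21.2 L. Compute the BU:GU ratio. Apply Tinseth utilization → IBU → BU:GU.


U = 1.65·0.000125^(GP/1000)·(1−e^(−0.04t))/4.15;  IBU = (α/100)·m·U·1000/V;  BU:GU = IBU/GP
U = 1.65·0.000125^(63/1000)·(1−e^(−0.04·44))/4.15 = 0.1869
IBU = (15.5/100)·13·0.1869·1000/21.2 = 17.7618
BU:GU = 17.7618/63

0.2819


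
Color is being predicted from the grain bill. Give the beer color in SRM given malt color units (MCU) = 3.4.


SRM = 1.4922 · MCU^0.6859
SRM = 1.4922 · 3.4^0.6859

3.4544 SRM


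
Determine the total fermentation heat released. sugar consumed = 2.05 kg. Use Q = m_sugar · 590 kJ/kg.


Q = 2.05 · 590

1209.5000 kJ


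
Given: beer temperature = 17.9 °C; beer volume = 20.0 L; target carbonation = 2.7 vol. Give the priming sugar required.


residual = 14.695·(0.01821 + 0.09011·e^(−0.04·T));  sugar = (target − residual)·4.0·V
residual = 14.695·(0.01821 + 0.09011·e^(−0.04·17.9)) = 0.9147
sugar = (2.7 − 0.9147)·4.0·20.0

142.8224 g


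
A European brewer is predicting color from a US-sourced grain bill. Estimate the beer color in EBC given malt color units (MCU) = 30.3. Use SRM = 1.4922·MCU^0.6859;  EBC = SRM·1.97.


SRM = 1.4922·30.3^0.6859 = 15.4863
EBC = 15.4863·1.97

30.5081 EBC


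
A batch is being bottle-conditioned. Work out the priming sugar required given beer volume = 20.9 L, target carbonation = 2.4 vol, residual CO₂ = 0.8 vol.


sugar = (target − residual)·4.0·V
sugar = (2.4 − 0.8)·4.0·20.9

133.7600 g


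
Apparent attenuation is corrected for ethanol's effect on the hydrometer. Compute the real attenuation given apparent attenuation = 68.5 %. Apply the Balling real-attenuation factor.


RA = AA · 0.8192
RA = 68.5 · 0.8192

56.1152 %


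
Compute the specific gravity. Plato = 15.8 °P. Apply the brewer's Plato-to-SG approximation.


SG = 259/(259 − P)
SG = 259/(259 − 15.8)

1.0650


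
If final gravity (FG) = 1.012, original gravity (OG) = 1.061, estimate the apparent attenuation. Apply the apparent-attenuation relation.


AA = (OG − FG)/(OG − 1) · 100
AA = (1.061 − 1.012)/(1.061 − 1) · 100

80.3279 %


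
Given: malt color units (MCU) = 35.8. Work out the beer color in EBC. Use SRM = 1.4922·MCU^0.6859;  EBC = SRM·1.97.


SRM = 1.4922·35.8^0.6859 = 17.3634
EBC = 17.3634·1.97

34.2059 EBC


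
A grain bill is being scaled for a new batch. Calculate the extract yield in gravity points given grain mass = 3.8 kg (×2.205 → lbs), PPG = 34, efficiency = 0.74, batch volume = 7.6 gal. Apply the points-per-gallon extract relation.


points = lbs × PPG × eff / vol
lbs = 3.8 × 2.205 = 8.3790
points = 8.3790 × 34 × 0.74 / 7.6

27.7389 points


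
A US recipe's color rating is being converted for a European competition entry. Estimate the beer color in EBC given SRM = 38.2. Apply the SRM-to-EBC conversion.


EBC = SRM · 1.97
EBC = 38.2 · 1.97

75.2540 EBC


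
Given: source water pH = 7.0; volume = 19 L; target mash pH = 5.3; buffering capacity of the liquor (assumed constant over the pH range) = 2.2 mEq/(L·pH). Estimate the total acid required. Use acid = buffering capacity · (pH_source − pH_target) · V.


acid = 2.2 · (7.0 − 5.3) · 19

71.0600 mEq


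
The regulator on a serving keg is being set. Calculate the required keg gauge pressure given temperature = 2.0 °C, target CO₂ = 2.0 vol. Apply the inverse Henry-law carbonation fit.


psi = vols/(0.01821 + 0.09011·e^(−0.04·T)) − 14.695
psi = 2.0/(0.01821 + 0.09011·e^(−0.04·2.0)) − 14.695

5.0304 psi


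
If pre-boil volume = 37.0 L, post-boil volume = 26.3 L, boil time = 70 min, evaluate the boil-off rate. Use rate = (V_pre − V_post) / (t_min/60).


rate = (37.0 − 26.3) / (70/60)

9.1714 L/hr


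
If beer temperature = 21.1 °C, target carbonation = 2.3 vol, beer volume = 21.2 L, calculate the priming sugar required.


residual = 14.695·(0.01821 + 0.09011·e^(−0.04·T));  sugar = (target − residual)·4.0·V
residual = 14.695·(0.01821 + 0.09011·e^(−0.04·21.1)) = 0.8370
sugar = (2.3 − 0.8370)·4.0·21.2

124.0649 g


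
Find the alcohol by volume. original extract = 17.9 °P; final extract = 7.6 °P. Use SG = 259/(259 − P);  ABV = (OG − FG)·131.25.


OG = 259/(259 − 17.9) = 1.0742
FG = 259/(259 − 7.6) = 1.0302
ABV = (1.0742 − 1.0302)·131.25

5.7766 % ABV


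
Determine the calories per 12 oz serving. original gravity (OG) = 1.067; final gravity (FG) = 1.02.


ABW = (OG−FG)·131.25·0.79/FG;  °P = 259 − 259/SG (for OG→OE and FG→AE);  RE = 0.1808·OE + 0.8192·AE;  Cal = (6.9·ABW + 4·(RE−0.1))·FG·3.55
ABW = (1.067 − 1.02)·131.25·0.79/1.02 = 4.7778
OE = 259 − 259/1.067 = 16.2634 °P
AE = 259 − 259/1.02 = 5.0784 °P
RE = 0.1808·16.2634 + 0.8192·5.0784 = 7.1007 °P
Cal = (6.9·4.7778 + 4·(7.1007−0.1))·1.02·3.55

220.7694 kcal


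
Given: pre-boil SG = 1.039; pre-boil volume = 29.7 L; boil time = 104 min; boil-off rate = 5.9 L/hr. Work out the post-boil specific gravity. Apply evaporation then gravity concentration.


V_post = V_pre − rate·(t/60);  SG_post = 1 + (SG_pre−1)·V_pre/V_post
V_post = 29.7 − 5.9·(104/60) = 19.4733
SG_post = 1 + (1.039 − 1)·29.7/19.4733

1.0595


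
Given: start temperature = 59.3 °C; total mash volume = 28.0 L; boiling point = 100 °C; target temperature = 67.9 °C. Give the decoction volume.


V_dec = V_total·(T_target − T_start)/(T_boil − T_start)
V_dec = 28.0·(67.9 − 59.3)/(100 − 59.3)

5.9165 L


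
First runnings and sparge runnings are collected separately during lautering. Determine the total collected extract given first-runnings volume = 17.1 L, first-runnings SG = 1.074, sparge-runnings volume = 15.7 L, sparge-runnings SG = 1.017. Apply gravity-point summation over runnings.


total = Σ (SG_i − 1)·1000·V_i
first = (1.074 − 1)·1000·17.1 = 1265.4000
sparge = (1.017 − 1)·1000·15.7 = 266.9000
total = 1265.4000 + 266.9000

1532.3000 gravity·L


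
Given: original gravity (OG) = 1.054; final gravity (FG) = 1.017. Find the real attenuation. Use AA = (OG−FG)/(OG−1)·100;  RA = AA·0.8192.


AA = (1.054 − 1.017)/(1.054 − 1)·100 = 68.5185
RA = 68.5185·0.8192

56.1304 %


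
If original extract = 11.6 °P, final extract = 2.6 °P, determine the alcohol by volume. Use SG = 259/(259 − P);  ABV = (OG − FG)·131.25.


OG = 259/(259 − 11.6) = 1.0469
FG = 259/(259 − 2.6) = 1.0101
ABV = (1.0469 − 1.0101)·131.25

4.8231 % ABV


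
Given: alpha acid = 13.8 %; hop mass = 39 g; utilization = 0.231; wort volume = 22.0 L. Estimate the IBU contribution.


IBU = (α/100)·mass·U·1000 / V
IBU = (13.8/100)·39·0.231·1000 / 22.0

56.5110 IBU


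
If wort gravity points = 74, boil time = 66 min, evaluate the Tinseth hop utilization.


U = 1.65·0.000125^(GP/1000) · (1 − e^(−0.04·t))/4.15
bigness = 1.65·0.000125^(74/1000) = 0.8485
boil_factor = (1 − e^(−0.04·66))/4.15 = 0.2238
U = 0.8485 · 0.2238

0.1899


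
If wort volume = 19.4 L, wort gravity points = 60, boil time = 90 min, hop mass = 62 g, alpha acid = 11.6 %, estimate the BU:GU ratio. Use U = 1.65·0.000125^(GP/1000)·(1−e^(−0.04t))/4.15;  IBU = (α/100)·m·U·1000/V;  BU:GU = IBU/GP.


U = 1.65·0.000125^(60/1000)·(1−e^(−0.04·90))/4.15 = 0.2255
IBU = (11.6/100)·62·0.2255·1000/19.4 = 83.6116
BU:GU = 83.6116/60

1.3935


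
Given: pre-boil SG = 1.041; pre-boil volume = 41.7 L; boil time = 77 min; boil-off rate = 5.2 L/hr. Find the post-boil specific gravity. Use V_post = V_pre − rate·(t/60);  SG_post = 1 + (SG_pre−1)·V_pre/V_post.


V_post = 41.7 − 5.2·(77/60) = 35.0267
SG_post = 1 + (1.041 − 1)·41.7/35.0267

1.0488


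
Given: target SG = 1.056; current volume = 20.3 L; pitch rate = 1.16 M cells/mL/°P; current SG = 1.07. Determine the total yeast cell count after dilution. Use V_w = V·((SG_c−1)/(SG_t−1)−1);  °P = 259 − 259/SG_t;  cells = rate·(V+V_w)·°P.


V_w = 20.3·((1.07−1)/(1.056−1)−1) = 5.0750
V_final = 20.3 + 5.0750 = 25.3750
°P = 259 − 259/1.056 = 13.7348
cells = 1.16·25.3750·13.7348

404.2853 billion cells


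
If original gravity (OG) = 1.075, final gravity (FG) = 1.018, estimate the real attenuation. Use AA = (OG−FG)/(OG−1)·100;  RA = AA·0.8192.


AA = (1.075 − 1.018)/(1.075 − 1)·100 = 76.0000
RA = 76.0000·0.8192

62.2592 %


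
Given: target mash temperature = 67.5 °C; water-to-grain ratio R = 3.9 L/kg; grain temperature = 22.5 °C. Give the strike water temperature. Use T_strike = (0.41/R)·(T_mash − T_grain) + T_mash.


T_strike = (0.41/3.9)·(67.5 − 22.5) + 67.5

72.2308 °C


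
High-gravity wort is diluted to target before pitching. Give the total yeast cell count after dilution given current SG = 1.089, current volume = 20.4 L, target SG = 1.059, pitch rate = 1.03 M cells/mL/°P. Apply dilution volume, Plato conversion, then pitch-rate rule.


V_w = V·((SG_c−1)/(SG_t−1)−1);  °P = 259 − 259/SG_t;  cells = rate·(V+V_w)·°P
V_w = 20.4·((1.089−1)/(1.059−1)−1) = 10.3729
V_final = 20.4 + 10.3729 = 30.7729
°P = 259 − 259/1.059 = 14.4297
cells = 1.03·30.7729·14.4297

457.3632 billion cells


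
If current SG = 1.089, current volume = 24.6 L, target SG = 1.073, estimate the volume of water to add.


V_water = V·((SG_curr − 1)/(SG_target − 1) − 1)
V_water = 24.6·((1.089 − 1)/(1.073 − 1) − 1)

5.3918 L


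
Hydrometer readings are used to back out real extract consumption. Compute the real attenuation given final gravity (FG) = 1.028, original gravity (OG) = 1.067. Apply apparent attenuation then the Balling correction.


AA = (OG−FG)/(OG−1)·100;  RA = AA·0.8192
AA = (1.067 − 1.028)/(1.067 − 1)·100 = 58.2090
RA = 58.2090·0.8192

47.6848 %


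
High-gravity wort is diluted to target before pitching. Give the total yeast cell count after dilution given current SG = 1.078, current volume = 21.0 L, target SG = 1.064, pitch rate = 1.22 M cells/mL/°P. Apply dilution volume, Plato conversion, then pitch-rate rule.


V_w = V·((SG_c−1)/(SG_t−1)−1);  °P = 259 − 259/SG_t;  cells = rate·(V+V_w)·°P
V_w = 21.0·((1.078−1)/(1.064−1)−1) = 4.5938
V_final = 21.0 + 4.5938 = 25.5938
°P = 259 − 259/1.064 = 15.5789
cells = 1.22·25.5938·15.5789

486.4429 billion cells


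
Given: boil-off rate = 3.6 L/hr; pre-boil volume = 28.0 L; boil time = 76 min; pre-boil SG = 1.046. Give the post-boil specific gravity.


V_post = V_pre − rate·(t/60);  SG_post = 1 + (SG_pre−1)·V_pre/V_post
V_post = 28.0 − 3.6·(76/60) = 23.4400
SG_post = 1 + (1.046 − 1)·28.0/23.4400

1.0549


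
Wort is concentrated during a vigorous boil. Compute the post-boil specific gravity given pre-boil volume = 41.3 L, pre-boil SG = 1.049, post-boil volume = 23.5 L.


SG_post = 1 + (SG_pre − 1)·V_pre/V_post
pts_pre = (1.049 − 1)·1000 = 49.0000
pts_post = 49.0000·41.3/23.5 = 86.1149
SG_post = 1 + 86.1149/1000

1.0861


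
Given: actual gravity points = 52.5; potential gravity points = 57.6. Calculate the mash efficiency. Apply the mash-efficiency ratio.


efficiency = actual / potential × 100
efficiency = 52.5 / 57.6 × 100

91.1458 %


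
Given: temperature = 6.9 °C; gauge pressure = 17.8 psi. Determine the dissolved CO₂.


vols = (P + 14.695)·(0.01821 + 0.09011·e^(−0.04·T))
vols = (17.8 + 14.695)·(0.01821 + 0.09011·e^(−0.04·6.9))

2.8136 volumes


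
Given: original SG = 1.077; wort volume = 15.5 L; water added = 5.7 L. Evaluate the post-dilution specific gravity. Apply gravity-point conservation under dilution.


SG_new = 1 + (SG_old − 1)·V_old/(V_old + V_water)
pts = (1.077 − 1)·1000·15.5/(15.5 + 5.7) = 56.2972
SG_new = 1 + 56.2972/1000

1.0563


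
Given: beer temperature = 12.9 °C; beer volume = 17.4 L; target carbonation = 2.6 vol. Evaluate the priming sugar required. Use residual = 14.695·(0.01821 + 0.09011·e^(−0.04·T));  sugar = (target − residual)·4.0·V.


residual = 14.695·(0.01821 + 0.09011·e^(−0.04·12.9)) = 1.0580
sugar = (2.6 − 1.0580)·4.0·17.4

107.3235 g


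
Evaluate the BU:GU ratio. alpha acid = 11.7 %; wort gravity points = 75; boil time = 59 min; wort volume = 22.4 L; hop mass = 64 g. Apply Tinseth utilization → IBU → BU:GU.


U = 1.65·0.000125^(GP/1000)·(1−e^(−0.04t))/4.15;  IBU = (α/100)·m·U·1000/V;  BU:GU = IBU/GP
U = 1.65·0.000125^(75/1000)·(1−e^(−0.04·59))/4.15 = 0.1835
IBU = (11.7/100)·64·0.1835·1000/22.4 = 61.3407
BU:GU = 61.3407/75

0.8179


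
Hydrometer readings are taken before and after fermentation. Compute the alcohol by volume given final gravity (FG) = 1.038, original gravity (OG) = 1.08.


ABV = (OG − FG) · 131.25
ABV = (1.08 − 1.038) · 131.25

5.5125 % ABV


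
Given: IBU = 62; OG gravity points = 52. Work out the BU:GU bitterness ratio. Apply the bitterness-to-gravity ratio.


BU:GU = IBU / OG_points
BU:GU = 62 / 52

1.1923


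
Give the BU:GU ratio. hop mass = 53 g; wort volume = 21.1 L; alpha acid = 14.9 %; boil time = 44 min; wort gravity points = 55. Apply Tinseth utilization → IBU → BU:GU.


U = 1.65·0.000125^(GP/1000)·(1−e^(−0.04t))/4.15;  IBU = (α/100)·m·U·1000/V;  BU:GU = IBU/GP
U = 1.65·0.000125^(55/1000)·(1−e^(−0.04·44))/4.15 = 0.2008
IBU = (14.9/100)·53·0.2008·1000/21.1 = 75.1540
BU:GU = 75.1540/55

1.3664


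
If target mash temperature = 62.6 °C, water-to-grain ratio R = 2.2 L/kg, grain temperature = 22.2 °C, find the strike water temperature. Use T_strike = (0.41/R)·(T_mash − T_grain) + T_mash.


T_strike = (0.41/2.2)·(62.6 − 22.2) + 62.6

70.1291 °C


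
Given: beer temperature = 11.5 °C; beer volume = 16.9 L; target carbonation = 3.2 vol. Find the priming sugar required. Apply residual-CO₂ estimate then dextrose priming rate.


residual = 14.695·(0.01821 + 0.09011·e^(−0.04·T));  sugar = (target − residual)·4.0·V
residual = 14.695·(0.01821 + 0.09011·e^(−0.04·11.5)) = 1.1035
sugar = (3.2 − 1.1035)·4.0·16.9

141.7220 g


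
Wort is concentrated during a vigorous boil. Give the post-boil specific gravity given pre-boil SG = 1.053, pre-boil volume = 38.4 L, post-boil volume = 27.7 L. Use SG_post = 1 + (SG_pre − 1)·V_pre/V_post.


pts_pre = (1.053 − 1)·1000 = 53.0000
pts_post = 53.0000·38.4/27.7 = 73.4729
SG_post = 1 + 73.4729/1000

1.0735


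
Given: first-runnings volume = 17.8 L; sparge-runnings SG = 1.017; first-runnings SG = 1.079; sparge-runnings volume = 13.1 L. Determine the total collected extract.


total = Σ (SG_i − 1)·1000·V_i
first = (1.079 − 1)·1000·17.8 = 1406.2000
sparge = (1.017 − 1)·1000·13.1 = 222.7000
total = 1406.2000 + 222.7000

1628.9000 gravity·L


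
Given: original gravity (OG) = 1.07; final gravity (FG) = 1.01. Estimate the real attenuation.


AA = (OG−FG)/(OG−1)·100;  RA = AA·0.8192
AA = (1.07 − 1.01)/(1.07 − 1)·100 = 85.7143
RA = 85.7143·0.8192

70.2171 %


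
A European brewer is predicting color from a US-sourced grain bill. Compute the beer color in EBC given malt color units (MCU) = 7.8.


SRM = 1.4922·MCU^0.6859;  EBC = SRM·1.97
SRM = 1.4922·7.8^0.6859 = 6.1054
EBC = 6.1054·1.97

12.0277 EBC


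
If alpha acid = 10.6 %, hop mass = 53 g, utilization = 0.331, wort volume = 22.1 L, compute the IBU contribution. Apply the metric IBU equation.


IBU = (α/100)·mass·U·1000 / V
IBU = (10.6/100)·53·0.331·1000 / 22.1

84.1429 IBU


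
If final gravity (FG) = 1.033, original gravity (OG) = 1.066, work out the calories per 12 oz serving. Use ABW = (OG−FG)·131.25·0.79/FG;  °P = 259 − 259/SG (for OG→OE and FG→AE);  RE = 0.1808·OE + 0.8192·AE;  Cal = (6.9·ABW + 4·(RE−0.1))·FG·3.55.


ABW = (1.066 − 1.033)·131.25·0.79/1.033 = 3.3124
OE = 259 − 259/1.066 = 16.0356 °P
AE = 259 − 259/1.033 = 8.2740 °P
RE = 0.1808·16.0356 + 0.8192·8.2740 = 9.6773 °P
Cal = (6.9·3.3124 + 4·(9.6773−0.1))·1.033·3.55

224.2994 kcal


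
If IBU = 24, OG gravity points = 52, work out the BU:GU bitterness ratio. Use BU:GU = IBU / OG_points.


BU:GU = 24 / 52

0.4615


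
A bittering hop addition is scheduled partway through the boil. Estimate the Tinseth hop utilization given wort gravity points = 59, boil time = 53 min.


U = 1.65·0.000125^(GP/1000) · (1 − e^(−0.04·t))/4.15
bigness = 1.65·0.000125^(59/1000) = 0.9710
boil_factor = (1 − e^(−0.04·53))/4.15 = 0.2120
U = 0.9710 · 0.2120

0.2059


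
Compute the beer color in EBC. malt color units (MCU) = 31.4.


SRM = 1.4922·MCU^0.6859;  EBC = SRM·1.97
SRM = 1.4922·31.4^0.6859 = 15.8698
EBC = 15.8698·1.97

31.2635 EBC


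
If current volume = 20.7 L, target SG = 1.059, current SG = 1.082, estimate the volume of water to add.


V_water = V·((SG_curr − 1)/(SG_target − 1) − 1)
V_water = 20.7·((1.082 − 1)/(1.059 − 1) − 1)

8.0695 L


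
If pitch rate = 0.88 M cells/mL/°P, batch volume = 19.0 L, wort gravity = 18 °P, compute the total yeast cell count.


cells (billions) = rate · V_L · °P
cells = 0.88 · 19.0 · 18

300.9600 billion cells


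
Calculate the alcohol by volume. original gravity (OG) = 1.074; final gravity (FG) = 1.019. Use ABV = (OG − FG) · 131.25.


ABV = (1.074 − 1.019) · 131.25

7.2188 % ABV


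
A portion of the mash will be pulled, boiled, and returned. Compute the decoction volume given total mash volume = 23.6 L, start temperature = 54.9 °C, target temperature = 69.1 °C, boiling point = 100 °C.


V_dec = V_total·(T_target − T_start)/(T_boil − T_start)
V_dec = 23.6·(69.1 − 54.9)/(100 − 54.9)

7.4306 L


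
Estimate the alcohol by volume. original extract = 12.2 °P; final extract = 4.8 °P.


SG = 259/(259 − P);  ABV = (OG − FG)·131.25
OG = 259/(259 − 12.2) = 1.0494
FG = 259/(259 − 4.8) = 1.0189
ABV = (1.0494 − 1.0189)·131.25

4.0097 % ABV


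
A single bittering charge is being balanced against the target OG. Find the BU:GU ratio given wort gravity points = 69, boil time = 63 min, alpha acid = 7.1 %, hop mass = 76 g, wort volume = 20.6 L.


U = 1.65·0.000125^(GP/1000)·(1−e^(−0.04t))/4.15;  IBU = (α/100)·m·U·1000/V;  BU:GU = IBU/GP
U = 1.65·0.000125^(69/1000)·(1−e^(−0.04·63))/4.15 = 0.1966
IBU = (7.1/100)·76·0.1966·1000/20.6 = 51.5108
BU:GU = 51.5108/69

0.7465


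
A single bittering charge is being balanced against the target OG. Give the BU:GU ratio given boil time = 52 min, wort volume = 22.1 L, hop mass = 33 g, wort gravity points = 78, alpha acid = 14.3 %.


U = 1.65·0.000125^(GP/1000)·(1−e^(−0.04t))/4.15;  IBU = (α/100)·m·U·1000/V;  BU:GU = IBU/GP
U = 1.65·0.000125^(78/1000)·(1−e^(−0.04·52))/4.15 = 0.1726
IBU = (14.3/100)·33·0.1726·1000/22.1 = 36.8549
BU:GU = 36.8549/78

0.4725


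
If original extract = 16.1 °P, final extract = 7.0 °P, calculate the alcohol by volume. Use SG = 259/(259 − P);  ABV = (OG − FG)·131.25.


OG = 259/(259 − 16.1) = 1.0663
FG = 259/(259 − 7.0) = 1.0278
ABV = (1.0663 − 1.0278)·131.25

5.0537 % ABV


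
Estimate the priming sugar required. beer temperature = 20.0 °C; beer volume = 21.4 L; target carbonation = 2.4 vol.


residual = 14.695·(0.01821 + 0.09011·e^(−0.04·T));  sugar = (target − residual)·4.0·V
residual = 14.695·(0.01821 + 0.09011·e^(−0.04·20.0)) = 0.8626
sugar = (2.4 − 0.8626)·4.0·21.4

131.6030 g


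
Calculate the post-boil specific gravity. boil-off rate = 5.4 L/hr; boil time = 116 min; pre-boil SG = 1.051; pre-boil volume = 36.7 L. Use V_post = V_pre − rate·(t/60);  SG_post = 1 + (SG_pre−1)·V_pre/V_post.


V_post = 36.7 − 5.4·(116/60) = 26.2600
SG_post = 1 + (1.051 − 1)·36.7/26.2600

1.0713


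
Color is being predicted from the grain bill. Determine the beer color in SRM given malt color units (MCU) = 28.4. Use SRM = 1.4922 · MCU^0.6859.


SRM = 1.4922 · 28.4^0.6859

14.8135 SRM


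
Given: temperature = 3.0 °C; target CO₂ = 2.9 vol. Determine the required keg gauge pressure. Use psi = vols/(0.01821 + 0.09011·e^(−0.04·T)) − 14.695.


psi = 2.9/(0.01821 + 0.09011·e^(−0.04·3.0)) − 14.695

14.8575 psi


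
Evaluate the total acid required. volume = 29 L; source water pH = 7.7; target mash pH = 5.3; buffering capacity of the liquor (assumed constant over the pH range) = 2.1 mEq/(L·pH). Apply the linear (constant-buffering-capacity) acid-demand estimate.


acid = buffering capacity · (pH_source − pH_target) · V
acid = 2.1 · (7.7 − 5.3) · 29

146.1600 mEq


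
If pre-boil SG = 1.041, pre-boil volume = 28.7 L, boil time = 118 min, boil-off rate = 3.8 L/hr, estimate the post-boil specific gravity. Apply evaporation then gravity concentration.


V_post = V_pre − rate·(t/60);  SG_post = 1 + (SG_pre−1)·V_pre/V_post
V_post = 28.7 − 3.8·(118/60) = 21.2267
SG_post = 1 + (1.041 − 1)·28.7/21.2267

1.0554


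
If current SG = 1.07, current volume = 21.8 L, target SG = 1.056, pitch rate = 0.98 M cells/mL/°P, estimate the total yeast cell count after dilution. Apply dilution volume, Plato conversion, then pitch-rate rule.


V_w = V·((SG_c−1)/(SG_t−1)−1);  °P = 259 − 259/SG_t;  cells = rate·(V+V_w)·°P
V_w = 21.8·((1.07−1)/(1.056−1)−1) = 5.4500
V_final = 21.8 + 5.4500 = 27.2500
°P = 259 − 259/1.056 = 13.7348
cells = 0.98·27.2500·13.7348

366.7891 billion cells


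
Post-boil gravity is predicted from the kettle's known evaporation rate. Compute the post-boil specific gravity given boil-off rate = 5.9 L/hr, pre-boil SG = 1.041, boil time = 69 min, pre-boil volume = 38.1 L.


V_post = V_pre − rate·(t/60);  SG_post = 1 + (SG_pre−1)·V_pre/V_post
V_post = 38.1 − 5.9·(69/60) = 31.3150
SG_post = 1 + (1.041 − 1)·38.1/31.3150

1.0499


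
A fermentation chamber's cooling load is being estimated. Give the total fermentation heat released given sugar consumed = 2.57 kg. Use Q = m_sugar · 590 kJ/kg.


Q = 2.57 · 590

1516.3000 kJ


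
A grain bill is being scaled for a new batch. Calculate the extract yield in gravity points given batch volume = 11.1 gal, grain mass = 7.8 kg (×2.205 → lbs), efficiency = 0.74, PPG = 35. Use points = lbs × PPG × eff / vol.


lbs = 7.8 × 2.205 = 17.1990
points = 17.1990 × 35 × 0.74 / 11.1

40.1310 points


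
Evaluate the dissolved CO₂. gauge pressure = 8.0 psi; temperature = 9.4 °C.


vols = (P + 14.695)·(0.01821 + 0.09011·e^(−0.04·T))
vols = (8.0 + 14.695)·(0.01821 + 0.09011·e^(−0.04·9.4))

1.8174 volumes


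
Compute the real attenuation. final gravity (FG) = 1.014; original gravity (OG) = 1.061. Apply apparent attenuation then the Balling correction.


AA = (OG−FG)/(OG−1)·100;  RA = AA·0.8192
AA = (1.061 − 1.014)/(1.061 − 1)·100 = 77.0492
RA = 77.0492·0.8192

63.1187 %


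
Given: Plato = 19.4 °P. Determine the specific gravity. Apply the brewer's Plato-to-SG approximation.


SG = 259/(259 − P)
SG = 259/(259 − 19.4)

1.0810


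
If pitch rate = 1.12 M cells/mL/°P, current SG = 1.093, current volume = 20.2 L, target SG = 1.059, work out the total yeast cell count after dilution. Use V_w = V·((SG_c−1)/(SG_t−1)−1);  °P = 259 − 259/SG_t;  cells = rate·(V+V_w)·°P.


V_w = 20.2·((1.093−1)/(1.059−1)−1) = 11.6407
V_final = 20.2 + 11.6407 = 31.8407
°P = 259 − 259/1.059 = 14.4297
cells = 1.12·31.8407·14.4297

514.5838 billion cells


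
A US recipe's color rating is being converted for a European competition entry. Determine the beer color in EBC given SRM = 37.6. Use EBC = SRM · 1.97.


EBC = 37.6 · 1.97

74.0720 EBC


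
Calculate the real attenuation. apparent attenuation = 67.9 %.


RA = AA · 0.8192
RA = 67.9 · 0.8192

55.6237 %


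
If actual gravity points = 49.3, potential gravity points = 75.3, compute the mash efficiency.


efficiency = actual / potential × 100
efficiency = 49.3 / 75.3 × 100

65.4714 %


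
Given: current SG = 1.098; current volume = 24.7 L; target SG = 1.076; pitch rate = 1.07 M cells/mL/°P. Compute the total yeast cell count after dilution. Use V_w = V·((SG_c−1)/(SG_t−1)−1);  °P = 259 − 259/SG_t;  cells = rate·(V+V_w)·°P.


V_w = 24.7·((1.098−1)/(1.076−1)−1) = 7.1500
V_final = 24.7 + 7.1500 = 31.8500
°P = 259 − 259/1.076 = 18.2937
cells = 1.07·31.8500·18.2937

623.4395 billion cells


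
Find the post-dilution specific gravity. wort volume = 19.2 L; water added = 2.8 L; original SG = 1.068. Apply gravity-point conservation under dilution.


SG_new = 1 + (SG_old − 1)·V_old/(V_old + V_water)
pts = (1.068 − 1)·1000·19.2/(19.2 + 2.8) = 59.3455
SG_new = 1 + 59.3455/1000

1.0593


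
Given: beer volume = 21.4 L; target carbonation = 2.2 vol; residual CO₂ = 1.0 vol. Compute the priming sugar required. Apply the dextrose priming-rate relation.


sugar = (target − residual)·4.0·V
sugar = (2.2 − 1.0)·4.0·21.4

102.7200 g


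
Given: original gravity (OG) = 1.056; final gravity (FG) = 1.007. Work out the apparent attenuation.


AA = (OG − FG)/(OG − 1) · 100
AA = (1.056 − 1.007)/(1.056 − 1) · 100

87.5000 %


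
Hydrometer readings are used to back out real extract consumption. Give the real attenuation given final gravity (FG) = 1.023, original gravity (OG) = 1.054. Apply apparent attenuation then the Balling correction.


AA = (OG−FG)/(OG−1)·100;  RA = AA·0.8192
AA = (1.054 − 1.023)/(1.054 − 1)·100 = 57.4074
RA = 57.4074·0.8192

47.0281 %


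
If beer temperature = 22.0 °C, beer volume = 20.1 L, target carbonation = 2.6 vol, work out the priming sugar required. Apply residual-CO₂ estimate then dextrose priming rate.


residual = 14.695·(0.01821 + 0.09011·e^(−0.04·T));  sugar = (target − residual)·4.0·V
residual = 14.695·(0.01821 + 0.09011·e^(−0.04·22.0)) = 0.8168
sugar = (2.6 − 0.8168)·4.0·20.1

143.3663 g


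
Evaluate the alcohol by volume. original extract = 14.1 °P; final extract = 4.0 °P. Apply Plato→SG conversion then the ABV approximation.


SG = 259/(259 − P);  ABV = (OG − FG)·131.25
OG = 259/(259 − 14.1) = 1.0576
FG = 259/(259 − 4.0) = 1.0157
ABV = (1.0576 − 1.0157)·131.25

5.4978 % ABV


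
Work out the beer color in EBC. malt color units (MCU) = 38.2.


SRM = 1.4922·MCU^0.6859;  EBC = SRM·1.97
SRM = 1.4922·38.2^0.6859 = 18.1537
EBC = 18.1537·1.97

35.7627 EBC


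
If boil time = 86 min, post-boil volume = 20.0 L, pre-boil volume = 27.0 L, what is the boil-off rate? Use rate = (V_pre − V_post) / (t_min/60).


rate = (27.0 − 20.0) / (86/60)

4.8837 L/hr


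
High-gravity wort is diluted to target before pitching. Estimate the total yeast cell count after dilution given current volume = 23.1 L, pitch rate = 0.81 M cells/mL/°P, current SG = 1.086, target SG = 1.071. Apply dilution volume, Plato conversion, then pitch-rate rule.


V_w = V·((SG_c−1)/(SG_t−1)−1);  °P = 259 − 259/SG_t;  cells = rate·(V+V_w)·°P
V_w = 23.1·((1.086−1)/(1.071−1)−1) = 4.8803
V_final = 23.1 + 4.8803 = 27.9803
°P = 259 − 259/1.071 = 17.1699
cells = 0.81·27.9803·17.1699

389.1399 billion cells


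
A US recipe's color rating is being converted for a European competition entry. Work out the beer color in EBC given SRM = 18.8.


EBC = SRM · 1.97
EBC = 18.8 · 1.97

37.0360 EBC


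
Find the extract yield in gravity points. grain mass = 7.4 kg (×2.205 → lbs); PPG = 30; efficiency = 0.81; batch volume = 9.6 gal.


points = lbs × PPG × eff / vol
lbs = 7.4 × 2.205 = 16.3170
points = 16.3170 × 30 × 0.81 / 9.6

41.3024 points


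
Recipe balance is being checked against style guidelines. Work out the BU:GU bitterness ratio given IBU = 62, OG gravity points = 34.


BU:GU = IBU / OG_points
BU:GU = 62 / 34

1.8235


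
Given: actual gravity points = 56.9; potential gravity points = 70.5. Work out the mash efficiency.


efficiency = actual / potential × 100
efficiency = 56.9 / 70.5 × 100

80.7092 %


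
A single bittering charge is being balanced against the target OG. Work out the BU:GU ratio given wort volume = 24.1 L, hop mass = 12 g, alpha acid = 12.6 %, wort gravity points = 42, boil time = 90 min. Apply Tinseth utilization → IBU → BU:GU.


U = 1.65·0.000125^(GP/1000)·(1−e^(−0.04t))/4.15;  IBU = (α/100)·m·U·1000/V;  BU:GU = IBU/GP
U = 1.65·0.000125^(42/1000)·(1−e^(−0.04·90))/4.15 = 0.2651
IBU = (12.6/100)·12·0.2651·1000/24.1 = 16.6345
BU:GU = 16.6345/42

0.3961


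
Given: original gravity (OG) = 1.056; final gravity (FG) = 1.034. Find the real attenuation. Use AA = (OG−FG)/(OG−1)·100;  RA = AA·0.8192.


AA = (1.056 − 1.034)/(1.056 − 1)·100 = 39.2857
RA = 39.2857·0.8192

32.1829 %


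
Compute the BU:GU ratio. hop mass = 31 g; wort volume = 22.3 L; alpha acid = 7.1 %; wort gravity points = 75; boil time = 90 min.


U = 1.65·0.000125^(GP/1000)·(1−e^(−0.04t))/4.15;  IBU = (α/100)·m·U·1000/V;  BU:GU = IBU/GP
U = 1.65·0.000125^(75/1000)·(1−e^(−0.04·90))/4.15 = 0.1971
IBU = (7.1/100)·31·0.1971·1000/22.3 = 19.4530
BU:GU = 19.4530/75

0.2594


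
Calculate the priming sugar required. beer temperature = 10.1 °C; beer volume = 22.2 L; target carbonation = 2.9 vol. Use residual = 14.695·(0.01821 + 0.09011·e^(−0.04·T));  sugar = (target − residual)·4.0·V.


residual = 14.695·(0.01821 + 0.09011·e^(−0.04·10.1)) = 1.1517
sugar = (2.9 − 1.1517)·4.0·22.2

155.2519 g


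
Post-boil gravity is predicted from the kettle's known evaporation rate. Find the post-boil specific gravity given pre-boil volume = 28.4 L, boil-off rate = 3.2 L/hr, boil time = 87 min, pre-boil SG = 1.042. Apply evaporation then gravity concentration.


V_post = V_pre − rate·(t/60);  SG_post = 1 + (SG_pre−1)·V_pre/V_post
V_post = 28.4 − 3.2·(87/60) = 23.7600
SG_post = 1 + (1.042 − 1)·28.4/23.7600

1.0502
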